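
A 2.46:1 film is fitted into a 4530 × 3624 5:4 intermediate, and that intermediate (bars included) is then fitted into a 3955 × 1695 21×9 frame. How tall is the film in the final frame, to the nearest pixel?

861 px

Inside the 4530×3624 canvas the film is width-limited at 4530.00 × 1841.46.
The 5:4 canvas is height-limited in 3955×1695, giving 2118.75 × 1695.00; scale factor 0.4677.
Applying the same ×0.4677: 1841.46 → 861.28.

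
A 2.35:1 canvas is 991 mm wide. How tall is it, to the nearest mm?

At 2.35:1, 991 / 2.350 ≈ 421.70.

422 mm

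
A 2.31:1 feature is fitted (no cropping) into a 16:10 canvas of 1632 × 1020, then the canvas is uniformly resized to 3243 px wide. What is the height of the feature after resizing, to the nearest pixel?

In the 1632×1020 frame the feature fills the width: height = 1632 / 2.310 ≈ 706.49 px.
Resizing to 3243 px wide multiplies everything by 1.9871: 706.49 → 1403.90 px.

1404 px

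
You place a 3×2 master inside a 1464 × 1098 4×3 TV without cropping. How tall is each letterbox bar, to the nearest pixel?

61 px

Since 1.500 > 1.333, the master is width-limited.
That makes the image 976.00 px tall (1464 × 2/3).
Black = 1098 − 976.00 = 122.00 px, or 61.00 per bar.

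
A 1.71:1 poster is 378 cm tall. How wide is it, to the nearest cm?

646 cm

Width = 378 × 1.710 = 646.38.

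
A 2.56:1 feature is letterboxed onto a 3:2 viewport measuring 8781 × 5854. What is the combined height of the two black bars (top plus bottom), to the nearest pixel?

Since 2.560 > 1.500, the feature is width-limited.
That makes the image 3430.08 px tall (8781 / 2.560).
Leftover height: 5854 − 3430.08 = 2423.92 px.

2424 px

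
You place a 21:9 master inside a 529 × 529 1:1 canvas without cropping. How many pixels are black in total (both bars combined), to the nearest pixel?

159909 pixels

21:9 is wider than 1:1, so it spans the full width.
That makes the image 226.7143 px tall (529 × 9/21).
Black = 529 − 226.7143 = 302.2857 px.
Bar area = 302.2857 × 529 ≈ 159909 px.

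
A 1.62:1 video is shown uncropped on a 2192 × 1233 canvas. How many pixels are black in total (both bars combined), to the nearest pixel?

1.62:1 is narrower than 16×9, so it spans the full height.
The video is 1233 × 1.620 ≈ 1997.4600 px wide.
Leftover width: 2192 − 1997.4600 = 194.5400 px.
Across the 1233-px span: 194.5400 × 1233 ≈ 239868 px.

239868 pixels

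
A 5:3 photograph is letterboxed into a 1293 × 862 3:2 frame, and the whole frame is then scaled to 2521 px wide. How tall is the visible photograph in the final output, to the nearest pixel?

1513 px

In the 1293×862 frame the photograph fills the width: height = 1293 × 3/5 ≈ 775.80 px.
The frame scales by 2521/1293 = 1.9497; 775.80 × 1.9497 ≈ 1512.60 px.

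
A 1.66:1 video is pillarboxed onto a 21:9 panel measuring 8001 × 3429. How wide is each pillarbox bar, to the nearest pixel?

1.66:1 (1.660) < 21:9 (2.333), so the video fills the height.
That makes the image 5692.14 px wide (3429 × 1.660).
8001 − 5692.14 = 2308.86 px of bars (1154.43 each).

1154 px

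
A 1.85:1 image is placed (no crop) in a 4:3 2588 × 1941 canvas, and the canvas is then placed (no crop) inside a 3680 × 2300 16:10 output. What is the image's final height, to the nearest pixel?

Inside the 2588×1941 canvas the image is width-limited at 2588.00 × 1398.92.
The 4:3 canvas is height-limited in 3680×2300, giving 3066.67 × 2300.00; scale factor 1.1850.
The image scales with it: height 1398.92 × 1.1850 ≈ 1657.66.

1658 px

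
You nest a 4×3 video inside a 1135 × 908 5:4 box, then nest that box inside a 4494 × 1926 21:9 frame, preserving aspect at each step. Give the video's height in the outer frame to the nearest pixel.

1806 px

Inside the 1135×908 canvas the video is width-limited at 1135.00 × 851.25.
The 5:4 canvas is height-limited in 4494×1926, giving 2407.50 × 1926.00; scale factor 2.1211.
Applying the same ×2.1211: 851.25 → 1805.62.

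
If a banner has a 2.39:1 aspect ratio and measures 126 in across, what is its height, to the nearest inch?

At 2.39:1, 126 / 2.390 ≈ 52.72.

53 in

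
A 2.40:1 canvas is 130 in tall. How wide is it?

130 × 2.400 = 312.

312 in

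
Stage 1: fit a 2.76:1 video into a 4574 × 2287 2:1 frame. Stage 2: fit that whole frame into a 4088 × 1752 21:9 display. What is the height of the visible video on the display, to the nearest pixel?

1270 px

First fit — 2.76:1 into 4574×2287 spans the width: 4574.00 × 1657.25.
Second fit — the 2:1 canvas into 4088×1752 spans the height: 3504.00 × 1752.00 (×0.7661 from 4574×2287).
The video scales with it: height 1657.25 × 0.7661 ≈ 1269.57.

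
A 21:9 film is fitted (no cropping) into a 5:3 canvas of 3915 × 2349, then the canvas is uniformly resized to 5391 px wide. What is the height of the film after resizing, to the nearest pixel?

Fitted into 3915×2349, the film spans the width; its height is 3915 × 9/21 ≈ 1677.86 px.
Scaling 3915 → 5391 is ×1.3770, so the height becomes 1677.86 × 1.3770 ≈ 2310.43 px.

2310 px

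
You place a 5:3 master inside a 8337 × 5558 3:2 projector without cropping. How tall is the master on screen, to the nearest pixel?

5002 px

5:3 (1.667) > 3:2 (1.500), so the master fills the width.
Content height = 8337 × 3/5 ≈ 5002.20 px.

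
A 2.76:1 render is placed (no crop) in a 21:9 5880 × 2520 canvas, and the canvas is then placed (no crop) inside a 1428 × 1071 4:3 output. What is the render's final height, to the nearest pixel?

Inside the 5880×2520 canvas the render is width-limited at 5880.00 × 2130.43.
21:9 in 1428×1071: fills the width, so the intermediate becomes 1428.00 × 612.00 — a scale of ×0.2429.
So the render's height is 2130.43 × 0.2429 ≈ 517.39.

517 px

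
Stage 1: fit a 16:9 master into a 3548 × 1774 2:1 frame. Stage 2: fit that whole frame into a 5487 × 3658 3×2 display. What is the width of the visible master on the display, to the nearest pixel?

Inside the 3548×1774 canvas the master is height-limited at 3153.78 × 1774.00.
The 2:1 canvas is width-limited in 5487×3658, giving 5487.00 × 2743.50; scale factor 1.5465.
So the master's width is 3153.78 × 1.5465 ≈ 4877.33.

4877 px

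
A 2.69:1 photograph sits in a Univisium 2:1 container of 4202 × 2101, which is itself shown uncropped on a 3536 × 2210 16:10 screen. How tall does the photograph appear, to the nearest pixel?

1314 px

First fit — 2.69:1 into 4202×2101 spans the width: 4202.00 × 1562.08.
The Univisium 2:1 canvas is width-limited in 3536×2210, giving 3536.00 × 1768.00; scale factor 0.8415.
Applying the same ×0.8415: 1562.08 → 1314.50.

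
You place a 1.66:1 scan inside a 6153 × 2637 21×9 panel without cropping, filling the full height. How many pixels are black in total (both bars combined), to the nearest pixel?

4682204 pixels

The scan is 2637 × 1.660 ≈ 4377.4200 px wide.
Black = 6153 − 4377.4200 = 1775.5800 px.
That's 1775.5800 × 2637 ≈ 4682204 black pixels.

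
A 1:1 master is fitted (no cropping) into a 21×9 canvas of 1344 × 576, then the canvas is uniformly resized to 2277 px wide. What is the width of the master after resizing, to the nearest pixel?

Fitted into 1344×576, the master spans the height; its width is 576 × 1/1 ≈ 576.00 px.
Resizing to 2277 px wide multiplies everything by 1.6942: 576.00 → 975.86 px.

976 px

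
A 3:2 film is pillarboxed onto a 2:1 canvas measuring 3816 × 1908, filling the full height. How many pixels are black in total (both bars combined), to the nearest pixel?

1820232 pixels

Content width = 1908 × 3/2 ≈ 2862.0000 px.
Leftover width: 3816 − 2862.0000 = 954.0000 px.
Bar area = 954.0000 × 1908 ≈ 1820232 px.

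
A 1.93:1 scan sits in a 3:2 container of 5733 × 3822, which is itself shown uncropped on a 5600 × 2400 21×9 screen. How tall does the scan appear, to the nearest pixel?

1.93:1 in 5733×3822: fills the width, so the scan is 5733.00 × 2970.47.
The 3:2 canvas is height-limited in 5600×2400, giving 3600.00 × 2400.00; scale factor 0.6279.
So the scan's height is 2970.47 × 0.6279 ≈ 1865.28.

1865 px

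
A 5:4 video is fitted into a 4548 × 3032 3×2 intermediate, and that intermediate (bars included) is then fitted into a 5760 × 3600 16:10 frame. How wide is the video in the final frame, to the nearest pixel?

4500 px

First fit — 5:4 into 4548×3032 spans the height: 3790.00 × 3032.00.
The 3×2 canvas is height-limited in 5760×3600, giving 5400.00 × 3600.00; scale factor 1.1873.
The video scales with it: width 3790.00 × 1.1873 ≈ 4500.00.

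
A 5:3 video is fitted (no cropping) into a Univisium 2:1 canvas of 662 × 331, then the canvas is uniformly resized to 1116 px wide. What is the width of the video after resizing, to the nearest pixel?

Fitted into 662×331, the video spans the height; its width is 331 × 5/3 ≈ 551.67 px.
Scaling 662 → 1116 is ×1.6858, so the width becomes 551.67 × 1.6858 ≈ 930.00 px.

930 px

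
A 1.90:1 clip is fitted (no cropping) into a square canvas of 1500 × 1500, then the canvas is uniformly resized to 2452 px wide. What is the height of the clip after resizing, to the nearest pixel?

Fitted into 1500×1500, the clip spans the width; its height is 1500 / 1.900 ≈ 789.47 px.
Scaling 1500 → 2452 is ×1.6347, so the height becomes 789.47 × 1.6347 ≈ 1290.53 px.

1291 px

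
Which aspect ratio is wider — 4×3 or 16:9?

16:9

4×3 = 1.333 and 16:9 = 1.778; 1.778 > 1.333.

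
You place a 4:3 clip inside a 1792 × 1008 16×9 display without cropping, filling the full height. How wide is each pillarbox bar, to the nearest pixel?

Content width = 1008 × 4/3 ≈ 1344.00 px.
Leftover width: 1792 − 1344.00 = 448.00 px → 224.00 each side.

224 px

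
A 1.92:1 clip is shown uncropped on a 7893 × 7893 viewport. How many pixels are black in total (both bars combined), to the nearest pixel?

1.92:1 is wider than 1:1, so it spans the full width.
Content height = 7893 / 1.920 ≈ 4110.9375 px.
Leftover height: 7893 − 4110.9375 = 3782.0625 px.
Bar area = 3782.0625 × 7893 ≈ 29851819 px.

29851819 pixels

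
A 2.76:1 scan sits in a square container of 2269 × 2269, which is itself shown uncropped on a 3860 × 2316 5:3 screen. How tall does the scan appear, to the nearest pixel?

Inside the 2269×2269 canvas the scan is width-limited at 2269.00 × 822.10.
Second fit — the square canvas into 3860×2316 spans the height: 2316.00 × 2316.00 (×1.0207 from 2269×2269).
Applying the same ×1.0207: 822.10 → 839.13.

839 px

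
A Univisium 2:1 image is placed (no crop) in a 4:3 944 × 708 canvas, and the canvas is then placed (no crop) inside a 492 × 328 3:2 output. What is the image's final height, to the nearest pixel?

219 px

Univisium 2:1 in 944×708: fills the width, so the image is 944.00 × 472.00.
Second fit — the 4:3 canvas into 492×328 spans the height: 437.33 × 328.00 (×0.4633 from 944×708).
The image scales with it: height 472.00 × 0.4633 ≈ 218.67.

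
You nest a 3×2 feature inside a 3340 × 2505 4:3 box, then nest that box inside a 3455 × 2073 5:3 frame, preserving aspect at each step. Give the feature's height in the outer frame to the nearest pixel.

Inside the 3340×2505 canvas the feature is width-limited at 3340.00 × 2226.67.
4:3 in 3455×2073: fills the height, so the intermediate becomes 2764.00 × 2073.00 — a scale of ×0.8275.
Applying the same ×0.8275: 2226.67 → 1842.67.

1843 px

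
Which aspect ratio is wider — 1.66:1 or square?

1.66:1

1.66 and square = 1; 1.66 > 1.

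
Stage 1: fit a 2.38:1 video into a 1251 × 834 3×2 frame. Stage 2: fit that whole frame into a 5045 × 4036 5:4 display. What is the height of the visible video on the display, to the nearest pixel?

2120 px

First fit — 2.38:1 into 1251×834 spans the width: 1251.00 × 525.63.
The 3×2 canvas is width-limited in 5045×4036, giving 5045.00 × 3363.33; scale factor 4.0328.
So the video's height is 525.63 × 4.0328 ≈ 2119.75.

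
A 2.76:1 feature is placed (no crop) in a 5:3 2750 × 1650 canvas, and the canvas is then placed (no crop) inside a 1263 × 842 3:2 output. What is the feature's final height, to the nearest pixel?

First fit — 2.76:1 into 2750×1650 spans the width: 2750.00 × 996.38.
5:3 in 1263×842: fills the width, so the intermediate becomes 1263.00 × 757.80 — a scale of ×0.4593.
So the feature's height is 996.38 × 0.4593 ≈ 457.61.

458 px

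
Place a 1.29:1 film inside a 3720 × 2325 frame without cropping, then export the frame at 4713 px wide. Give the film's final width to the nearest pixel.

In the 3720×2325 frame the film fills the height: width = 2325 × 1.290 ≈ 2999.25 px.
Scaling 3720 → 4713 is ×1.2669, so the width becomes 2999.25 × 1.2669 ≈ 3799.86 px.

3800 px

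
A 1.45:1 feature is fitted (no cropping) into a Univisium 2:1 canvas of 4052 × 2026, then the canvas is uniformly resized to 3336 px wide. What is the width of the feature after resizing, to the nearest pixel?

At 4052×2026 the feature is height-limited, so width = 2026 × 1.450 ≈ 2937.70 px.
Resizing to 3336 px wide multiplies everything by 0.8233: 2937.70 → 2418.60 px.

2419 px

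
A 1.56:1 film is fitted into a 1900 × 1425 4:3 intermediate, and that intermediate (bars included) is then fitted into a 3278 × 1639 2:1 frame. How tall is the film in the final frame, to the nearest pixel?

1401 px

1.56:1 in 1900×1425: fills the width, so the film is 1900.00 × 1217.95.
The 4:3 canvas is height-limited in 3278×1639, giving 2185.33 × 1639.00; scale factor 1.1502.
So the film's height is 1217.95 × 1.1502 ≈ 1400.85.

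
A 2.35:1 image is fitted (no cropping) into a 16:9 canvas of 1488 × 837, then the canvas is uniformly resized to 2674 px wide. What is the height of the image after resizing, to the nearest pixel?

1138 px

In the 1488×837 frame the image fills the width: height = 1488 / 2.350 ≈ 633.19 px.
Resizing to 2674 px wide multiplies everything by 1.7970: 633.19 → 1137.87 px.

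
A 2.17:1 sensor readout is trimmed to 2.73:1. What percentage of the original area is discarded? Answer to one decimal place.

20.5%

2.73:1 is wider than 2.17:1, so the crop keeps the full width and trims the height.
Fraction kept = (2.170)/(2.730) ≈ 79.49%, so 20.51% is lost.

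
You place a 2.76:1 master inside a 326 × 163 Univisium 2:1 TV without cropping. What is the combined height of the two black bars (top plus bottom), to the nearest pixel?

Since 2.760 > 2.000, the master is width-limited.
That makes the image 118.12 px tall (326 / 2.760).
Leftover height: 163 − 118.12 = 44.88 px.

45 px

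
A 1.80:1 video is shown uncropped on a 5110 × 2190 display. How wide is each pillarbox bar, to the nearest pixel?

584 px

Since 1.800 < 2.333, the video is height-limited.
The video is 2190 × 1.800 ≈ 3942.00 px wide.
Leftover width: 5110 − 3942.00 = 1168.00 px → 584.00 each side.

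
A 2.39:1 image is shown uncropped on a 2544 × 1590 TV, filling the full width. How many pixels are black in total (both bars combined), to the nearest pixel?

1337037 pixels

The image is 2544 / 2.390 ≈ 1064.4351 px tall.
1590 − 1064.4351 = 525.5649 px of bars.
Across the 2544-px span: 525.5649 × 2544 ≈ 1337037 px.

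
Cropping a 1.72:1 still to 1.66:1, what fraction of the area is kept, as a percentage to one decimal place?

96.5%

Going from 1.72:1 to 1.66:1 means cutting width while keeping height.
Fraction kept = (1.660)/(1.720) ≈ 96.51%.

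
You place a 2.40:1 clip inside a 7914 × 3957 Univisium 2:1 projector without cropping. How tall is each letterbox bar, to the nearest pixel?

Since 2.400 > 2.000, the clip is width-limited.
Content height = 7914 / 2.400 ≈ 3297.50 px.
Black = 3957 − 3297.50 = 659.50 px, or 329.75 per bar.

330 px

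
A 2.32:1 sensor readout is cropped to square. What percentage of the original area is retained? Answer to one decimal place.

43.1%

Going from 2.32:1 to square means cutting width while keeping height.
(1.000)/(2.320) ≈ 0.431 of the area survives.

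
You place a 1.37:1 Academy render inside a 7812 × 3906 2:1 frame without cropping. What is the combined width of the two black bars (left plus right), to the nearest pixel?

2461 px

Since 1.370 < 2.000, the render is height-limited.
Content width = 3906 × 1.370 ≈ 5351.22 px.
Black = 7812 − 5351.22 = 2460.78 px.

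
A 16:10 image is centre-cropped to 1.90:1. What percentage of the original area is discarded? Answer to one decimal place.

15.8%

The width stays; only height is cut (since 1.90:1 is wider than 16:10).
Area ratio = (1.600)/(1.900) = 84.21%; the remaining 15.79% is cropped out.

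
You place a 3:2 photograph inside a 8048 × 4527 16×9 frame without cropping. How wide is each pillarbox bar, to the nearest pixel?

629 px

3:2 is narrower than 16×9, so it spans the full height.
Content width = 4527 × 3/2 ≈ 6790.50 px.
Leftover width: 8048 − 6790.50 = 1257.50 px → 628.75 each side.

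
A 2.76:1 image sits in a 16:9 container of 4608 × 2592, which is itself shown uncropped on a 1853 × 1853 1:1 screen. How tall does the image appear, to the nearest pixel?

671 px

2.76:1 in 4608×2592: fills the width, so the image is 4608.00 × 1669.57.
The 16:9 canvas is width-limited in 1853×1853, giving 1853.00 × 1042.31; scale factor 0.4021.
The image scales with it: height 1669.57 × 0.4021 ≈ 671.38.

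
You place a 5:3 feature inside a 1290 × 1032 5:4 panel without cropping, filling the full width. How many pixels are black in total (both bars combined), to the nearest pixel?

Content height = 1290 × 3/5 ≈ 774.0000 px.
1032 − 774.0000 = 258.0000 px of bars.
Bar area = 258.0000 × 1290 ≈ 332820 px.

332820 pixels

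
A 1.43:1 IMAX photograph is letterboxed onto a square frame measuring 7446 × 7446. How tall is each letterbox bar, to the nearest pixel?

1120 px

Since 1.430 > 1.000, the photograph is width-limited.
The photograph is 7446 / 1.430 ≈ 5206.99 px tall.
7446 − 5206.99 = 2239.01 px of bars (1119.50 each).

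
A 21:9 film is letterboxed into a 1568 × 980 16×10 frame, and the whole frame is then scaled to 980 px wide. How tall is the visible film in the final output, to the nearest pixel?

At 1568×980 the film is width-limited, so height = 1568 × 9/21 ≈ 672.00 px.
Scaling 1568 → 980 is ×0.6250, so the height becomes 672.00 × 0.6250 ≈ 420.00 px.

420 px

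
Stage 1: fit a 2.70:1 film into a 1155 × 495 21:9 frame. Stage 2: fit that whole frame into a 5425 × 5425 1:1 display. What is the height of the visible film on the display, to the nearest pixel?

2009 px

Inside the 1155×495 canvas the film is width-limited at 1155.00 × 427.78.
21:9 in 5425×5425: fills the width, so the intermediate becomes 5425.00 × 2325.00 — a scale of ×4.6970.
So the film's height is 427.78 × 4.6970 ≈ 2009.26.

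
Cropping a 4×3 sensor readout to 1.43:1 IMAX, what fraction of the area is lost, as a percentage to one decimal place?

1.43:1 IMAX is wider than 4×3, so the crop keeps the full width and trims the height.
Fraction kept = (1.333)/(1.430) ≈ 93.24%, so 6.76% is lost.

6.8%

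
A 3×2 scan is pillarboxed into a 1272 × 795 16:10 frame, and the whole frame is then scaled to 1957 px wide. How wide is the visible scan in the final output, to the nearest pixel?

1835 px

At 1272×795 the scan is height-limited, so width = 795 × 3/2 ≈ 1192.50 px.
Scaling 1272 → 1957 is ×1.5385, so the width becomes 1192.50 × 1.5385 ≈ 1834.69 px.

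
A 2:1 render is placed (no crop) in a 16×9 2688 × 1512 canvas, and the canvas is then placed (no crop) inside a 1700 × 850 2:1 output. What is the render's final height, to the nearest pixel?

Inside the 2688×1512 canvas the render is width-limited at 2688.00 × 1344.00.
16×9 in 1700×850: fills the height, so the intermediate becomes 1511.11 × 850.00 — a scale of ×0.5622.
Applying the same ×0.5622: 1344.00 → 755.56.

756 px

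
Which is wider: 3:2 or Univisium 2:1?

3:2 = 1.5 and Univisium 2:1 = 2; 2 > 1.5.

Univisium 2:1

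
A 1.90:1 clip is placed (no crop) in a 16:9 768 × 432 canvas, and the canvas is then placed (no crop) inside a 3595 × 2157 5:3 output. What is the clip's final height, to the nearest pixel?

1.90:1 in 768×432: fills the width, so the clip is 768.00 × 404.21.
The 16:9 canvas is width-limited in 3595×2157, giving 3595.00 × 2022.19; scale factor 4.6810.
Applying the same ×4.6810: 404.21 → 1892.11.

1892 px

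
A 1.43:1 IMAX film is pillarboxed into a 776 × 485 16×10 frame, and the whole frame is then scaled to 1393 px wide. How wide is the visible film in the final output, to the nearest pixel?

1245 px

At 776×485 the film is height-limited, so width = 485 × 1.430 ≈ 693.55 px.
The frame scales by 1393/776 = 1.7951; 693.55 × 1.7951 ≈ 1244.99 px.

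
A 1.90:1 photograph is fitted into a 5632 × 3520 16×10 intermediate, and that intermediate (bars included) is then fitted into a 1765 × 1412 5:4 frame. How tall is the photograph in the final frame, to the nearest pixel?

929 px

1.90:1 in 5632×3520: fills the width, so the photograph is 5632.00 × 2964.21.
16×10 in 1765×1412: fills the width, so the intermediate becomes 1765.00 × 1103.12 — a scale of ×0.3134.
So the photograph's height is 2964.21 × 0.3134 ≈ 928.95.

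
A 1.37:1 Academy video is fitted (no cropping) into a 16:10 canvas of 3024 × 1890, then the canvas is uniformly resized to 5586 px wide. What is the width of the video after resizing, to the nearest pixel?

In the 3024×1890 frame the video fills the height: width = 1890 × 1.370 ≈ 2589.30 px.
Resizing to 5586 px wide multiplies everything by 1.8472: 2589.30 → 4783.01 px.

4783 px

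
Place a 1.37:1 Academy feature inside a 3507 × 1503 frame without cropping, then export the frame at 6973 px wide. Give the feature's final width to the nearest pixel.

4094 px

In the 3507×1503 frame the feature fills the height: width = 1503 × 1.370 ≈ 2059.11 px.
The frame scales by 6973/3507 = 1.9883; 2059.11 × 1.9883 ≈ 4094.15 px.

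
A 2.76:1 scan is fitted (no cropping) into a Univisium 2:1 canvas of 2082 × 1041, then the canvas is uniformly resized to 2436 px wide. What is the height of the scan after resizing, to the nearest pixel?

Fitted into 2082×1041, the scan spans the width; its height is 2082 / 2.760 ≈ 754.35 px.
Scaling 2082 → 2436 is ×1.1700, so the height becomes 754.35 × 1.1700 ≈ 882.61 px.

883 px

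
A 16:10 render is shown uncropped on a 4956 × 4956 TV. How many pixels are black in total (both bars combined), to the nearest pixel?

9210726 pixels

16:10 is wider than square, so it spans the full width.
Content height = 4956 × 10/16 ≈ 3097.5000 px.
4956 − 3097.5000 = 1858.5000 px of bars.
Bar area = 1858.5000 × 4956 ≈ 9210726 px.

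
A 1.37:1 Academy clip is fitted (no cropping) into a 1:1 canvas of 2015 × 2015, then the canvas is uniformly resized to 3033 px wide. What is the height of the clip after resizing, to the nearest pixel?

In the 2015×2015 frame the clip fills the width: height = 2015 / 1.370 ≈ 1470.80 px.
Scaling 2015 → 3033 is ×1.5052, so the height becomes 1470.80 × 1.5052 ≈ 2213.87 px.

2214 px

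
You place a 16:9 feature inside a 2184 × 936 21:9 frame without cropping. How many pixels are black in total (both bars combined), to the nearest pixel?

486720 pixels

Since 1.778 < 2.333, the feature is height-limited.
The feature is 936 × 16/9 ≈ 1664.0000 px wide.
Leftover width: 2184 − 1664.0000 = 520.0000 px.
That's 520.0000 × 936 ≈ 486720 black pixels.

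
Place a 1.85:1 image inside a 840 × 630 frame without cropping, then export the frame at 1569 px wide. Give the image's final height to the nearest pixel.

848 px

Fitted into 840×630, the image spans the width; its height is 840 / 1.850 ≈ 454.05 px.
The frame scales by 1569/840 = 1.8679; 454.05 × 1.8679 ≈ 848.11 px.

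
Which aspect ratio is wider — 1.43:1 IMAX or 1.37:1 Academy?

1.43:1 IMAX

1.43 and 1.37; 1.43 > 1.37.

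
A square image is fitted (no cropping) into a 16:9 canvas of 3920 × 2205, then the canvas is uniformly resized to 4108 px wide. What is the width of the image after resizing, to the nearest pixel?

2311 px

At 3920×2205 the image is height-limited, so width = 2205 × 1/1 ≈ 2205.00 px.
Scaling 3920 → 4108 is ×1.0480, so the width becomes 2205.00 × 1.0480 ≈ 2310.75 px.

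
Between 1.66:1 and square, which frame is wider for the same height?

1.66 and square = 1; 1.66 > 1.

1.66:1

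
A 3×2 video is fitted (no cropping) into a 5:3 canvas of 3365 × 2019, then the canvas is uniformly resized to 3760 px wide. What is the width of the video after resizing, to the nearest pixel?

3384 px

At 3365×2019 the video is height-limited, so width = 2019 × 3/2 ≈ 3028.50 px.
Resizing to 3760 px wide multiplies everything by 1.1174: 3028.50 → 3384.00 px.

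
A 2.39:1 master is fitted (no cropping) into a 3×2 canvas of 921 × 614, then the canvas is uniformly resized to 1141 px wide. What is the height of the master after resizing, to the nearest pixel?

In the 921×614 frame the master fills the width: height = 921 / 2.390 ≈ 385.36 px.
Resizing to 1141 px wide multiplies everything by 1.2389: 385.36 → 477.41 px.

477 px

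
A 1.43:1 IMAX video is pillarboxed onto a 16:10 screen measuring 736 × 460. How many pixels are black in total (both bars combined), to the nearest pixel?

1.43:1 IMAX (1.430) < 16:10 (1.600), so the video fills the height.
Content width = 460 × 1.430 ≈ 657.8000 px.
736 − 657.8000 = 78.2000 px of bars.
That's 78.2000 × 460 ≈ 35972 black pixels.

35972 pixels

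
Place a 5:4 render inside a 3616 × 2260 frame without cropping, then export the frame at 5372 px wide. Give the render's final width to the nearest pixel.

At 3616×2260 the render is height-limited, so width = 2260 × 5/4 ≈ 2825.00 px.
Resizing to 5372 px wide multiplies everything by 1.4856: 2825.00 → 4196.88 px.

4197 px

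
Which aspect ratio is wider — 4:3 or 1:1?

4:3

4:3 = 1.333 and 1; 1.333 > 1.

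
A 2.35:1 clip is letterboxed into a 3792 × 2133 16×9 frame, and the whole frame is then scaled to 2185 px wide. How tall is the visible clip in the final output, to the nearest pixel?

930 px

At 3792×2133 the clip is width-limited, so height = 3792 / 2.350 ≈ 1613.62 px.
Resizing to 2185 px wide multiplies everything by 0.5762: 1613.62 → 929.79 px.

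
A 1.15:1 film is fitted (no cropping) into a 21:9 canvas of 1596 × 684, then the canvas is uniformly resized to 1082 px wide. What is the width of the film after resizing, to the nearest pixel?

533 px

At 1596×684 the film is height-limited, so width = 684 × 1.150 ≈ 786.60 px.
The frame scales by 1082/1596 = 0.6779; 786.60 × 0.6779 ≈ 533.27 px.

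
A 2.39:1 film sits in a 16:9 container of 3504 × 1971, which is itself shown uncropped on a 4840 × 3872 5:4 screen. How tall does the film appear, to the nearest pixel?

2025 px

2.39:1 in 3504×1971: fills the width, so the film is 3504.00 × 1466.11.
Second fit — the 16:9 canvas into 4840×3872 spans the width: 4840.00 × 2722.50 (×1.3813 from 3504×1971).
So the film's height is 1466.11 × 1.3813 ≈ 2025.10.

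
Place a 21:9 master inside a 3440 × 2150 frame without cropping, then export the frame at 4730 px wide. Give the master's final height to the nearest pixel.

In the 3440×2150 frame the master fills the width: height = 3440 × 9/21 ≈ 1474.29 px.
Resizing to 4730 px wide multiplies everything by 1.3750: 1474.29 → 2027.14 px.

2027 px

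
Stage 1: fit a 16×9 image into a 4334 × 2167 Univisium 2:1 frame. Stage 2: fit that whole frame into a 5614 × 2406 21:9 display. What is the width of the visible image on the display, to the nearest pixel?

16×9 in 4334×2167: fills the height, so the image is 3852.44 × 2167.00.
Second fit — the Univisium 2:1 canvas into 5614×2406 spans the height: 4812.00 × 2406.00 (×1.1103 from 4334×2167).
The image scales with it: width 3852.44 × 1.1103 ≈ 4277.33.

4277 px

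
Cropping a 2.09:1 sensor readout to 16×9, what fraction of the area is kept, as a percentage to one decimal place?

The height stays; only width is cut (since 16×9 is narrower than 2.09:1).
Fraction kept = (1.778)/(2.090) ≈ 85.06%.

85.1%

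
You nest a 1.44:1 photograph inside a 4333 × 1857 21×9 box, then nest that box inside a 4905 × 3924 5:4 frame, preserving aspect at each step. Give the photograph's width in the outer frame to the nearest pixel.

First fit — 1.44:1 into 4333×1857 spans the height: 2674.08 × 1857.00.
The 21×9 canvas is width-limited in 4905×3924, giving 4905.00 × 2102.14; scale factor 1.1320.
So the photograph's width is 2674.08 × 1.1320 ≈ 3027.09.

3027 px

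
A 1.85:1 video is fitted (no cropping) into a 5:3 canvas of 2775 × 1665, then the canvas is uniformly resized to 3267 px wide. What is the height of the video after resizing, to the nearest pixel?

At 2775×1665 the video is width-limited, so height = 2775 / 1.850 ≈ 1500.00 px.
Scaling 2775 → 3267 is ×1.1773, so the height becomes 1500.00 × 1.1773 ≈ 1765.95 px.

1766 px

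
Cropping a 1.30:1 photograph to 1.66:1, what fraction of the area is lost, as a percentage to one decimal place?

1.66:1 is wider than 1.30:1, so the crop keeps the full width and trims the height.
(1.300)/(1.660) ≈ 0.783 of the area survives, leaving 21.69% discarded.

21.7%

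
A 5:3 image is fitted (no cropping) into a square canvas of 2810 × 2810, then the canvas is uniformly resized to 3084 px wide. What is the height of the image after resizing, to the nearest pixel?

Fitted into 2810×2810, the image spans the width; its height is 2810 × 3/5 ≈ 1686.00 px.
Resizing to 3084 px wide multiplies everything by 1.0975: 1686.00 → 1850.40 px.

1850 px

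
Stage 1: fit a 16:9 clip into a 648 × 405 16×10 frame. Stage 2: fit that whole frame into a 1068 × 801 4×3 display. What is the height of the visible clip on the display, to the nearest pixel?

601 px

Inside the 648×405 canvas the clip is width-limited at 648.00 × 364.50.
16×10 in 1068×801: fills the width, so the intermediate becomes 1068.00 × 667.50 — a scale of ×1.6481.
The clip scales with it: height 364.50 × 1.6481 ≈ 600.75.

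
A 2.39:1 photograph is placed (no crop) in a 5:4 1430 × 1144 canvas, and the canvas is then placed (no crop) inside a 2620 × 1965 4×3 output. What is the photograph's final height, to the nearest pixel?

2.39:1 in 1430×1144: fills the width, so the photograph is 1430.00 × 598.33.
5:4 in 2620×1965: fills the height, so the intermediate becomes 2456.25 × 1965.00 — a scale of ×1.7177.
Applying the same ×1.7177: 598.33 → 1027.72.

1028 px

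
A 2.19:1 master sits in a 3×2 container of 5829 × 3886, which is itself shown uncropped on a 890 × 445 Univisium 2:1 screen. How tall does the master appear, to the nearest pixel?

Inside the 5829×3886 canvas the master is width-limited at 5829.00 × 2661.64.
3×2 in 890×445: fills the height, so the intermediate becomes 667.50 × 445.00 — a scale of ×0.1145.
So the master's height is 2661.64 × 0.1145 ≈ 304.79.

305 px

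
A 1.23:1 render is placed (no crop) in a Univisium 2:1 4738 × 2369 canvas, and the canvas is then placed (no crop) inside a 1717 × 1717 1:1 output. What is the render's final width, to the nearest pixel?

1.23:1 in 4738×2369: fills the height, so the render is 2913.87 × 2369.00.
Univisium 2:1 in 1717×1717: fills the width, so the intermediate becomes 1717.00 × 858.50 — a scale of ×0.3624.
The render scales with it: width 2913.87 × 0.3624 ≈ 1055.95.

1056 px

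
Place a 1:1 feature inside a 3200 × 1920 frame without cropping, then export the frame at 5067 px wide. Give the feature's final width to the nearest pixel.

At 3200×1920 the feature is height-limited, so width = 1920 × 1/1 ≈ 1920.00 px.
The frame scales by 5067/3200 = 1.5834; 1920.00 × 1.5834 ≈ 3040.20 px.

3040 px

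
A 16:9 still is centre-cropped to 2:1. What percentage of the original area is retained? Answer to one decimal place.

Going from 16:9 to 2:1 means cutting height while keeping width.
(1.778)/(2.000) ≈ 0.889 of the area survives.

88.9%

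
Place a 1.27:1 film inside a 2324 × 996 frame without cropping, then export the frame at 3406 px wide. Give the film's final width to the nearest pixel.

Fitted into 2324×996, the film spans the height; its width is 996 × 1.270 ≈ 1264.92 px.
Resizing to 3406 px wide multiplies everything by 1.4656: 1264.92 → 1853.84 px.

1854 px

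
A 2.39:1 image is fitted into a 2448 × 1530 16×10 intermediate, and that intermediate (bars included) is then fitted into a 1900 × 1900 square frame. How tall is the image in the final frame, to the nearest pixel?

First fit — 2.39:1 into 2448×1530 spans the width: 2448.00 × 1024.27.
Second fit — the 16×10 canvas into 1900×1900 spans the width: 1900.00 × 1187.50 (×0.7761 from 2448×1530).
Applying the same ×0.7761: 1024.27 → 794.98.

795 px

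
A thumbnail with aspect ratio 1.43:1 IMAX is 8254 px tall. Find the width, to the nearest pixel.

11803 px

Width = 8254 × 1.430 = 11803.22.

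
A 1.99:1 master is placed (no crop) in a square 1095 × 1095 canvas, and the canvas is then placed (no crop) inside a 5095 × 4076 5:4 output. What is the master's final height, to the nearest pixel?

Inside the 1095×1095 canvas the master is width-limited at 1095.00 × 550.25.
Second fit — the square canvas into 5095×4076 spans the height: 4076.00 × 4076.00 (×3.7224 from 1095×1095).
So the master's height is 550.25 × 3.7224 ≈ 2048.24.

2048 px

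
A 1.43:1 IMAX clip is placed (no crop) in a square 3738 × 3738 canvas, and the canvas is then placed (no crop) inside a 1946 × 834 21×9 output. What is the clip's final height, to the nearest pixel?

1.43:1 IMAX in 3738×3738: fills the width, so the clip is 3738.00 × 2613.99.
The square canvas is height-limited in 1946×834, giving 834.00 × 834.00; scale factor 0.2231.
Applying the same ×0.2231: 2613.99 → 583.22.

583 px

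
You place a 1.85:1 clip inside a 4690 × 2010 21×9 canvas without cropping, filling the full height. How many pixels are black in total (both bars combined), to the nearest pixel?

1952715 pixels

That makes the image 3718.5000 px wide (2010 × 1.850).
4690 − 3718.5000 = 971.5000 px of bars.
Across the 2010-px span: 971.5000 × 2010 ≈ 1952715 px.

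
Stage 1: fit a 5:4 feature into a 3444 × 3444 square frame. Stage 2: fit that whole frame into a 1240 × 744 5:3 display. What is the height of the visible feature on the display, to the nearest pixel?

First fit — 5:4 into 3444×3444 spans the width: 3444.00 × 2755.20.
square in 1240×744: fills the height, so the intermediate becomes 744.00 × 744.00 — a scale of ×0.2160.
So the feature's height is 2755.20 × 0.2160 ≈ 595.20.

595 px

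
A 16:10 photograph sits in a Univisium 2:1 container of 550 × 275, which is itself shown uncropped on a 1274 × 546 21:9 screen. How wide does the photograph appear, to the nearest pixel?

874 px

16:10 in 550×275: fills the height, so the photograph is 440.00 × 275.00.
Univisium 2:1 in 1274×546: fills the height, so the intermediate becomes 1092.00 × 546.00 — a scale of ×1.9855.
So the photograph's width is 440.00 × 1.9855 ≈ 873.60.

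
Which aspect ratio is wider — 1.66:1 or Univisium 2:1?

1.66 and Univisium 2:1 = 2; 2 > 1.66.

Univisium 2:1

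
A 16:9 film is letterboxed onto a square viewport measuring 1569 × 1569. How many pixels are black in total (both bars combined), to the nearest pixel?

16:9 (1.778) > square (1.000), so the film fills the width.
Content height = 1569 × 9/16 ≈ 882.5625 px.
1569 − 882.5625 = 686.4375 px of bars.
Across the 1569-px span: 686.4375 × 1569 ≈ 1077020 px.

1077020 pixels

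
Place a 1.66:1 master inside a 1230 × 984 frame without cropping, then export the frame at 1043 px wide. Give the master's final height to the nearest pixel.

628 px

At 1230×984 the master is width-limited, so height = 1230 / 1.660 ≈ 740.96 px.
Resizing to 1043 px wide multiplies everything by 0.8480: 740.96 → 628.31 px.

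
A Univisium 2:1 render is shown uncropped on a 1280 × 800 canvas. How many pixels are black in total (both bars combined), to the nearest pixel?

204800 pixels

Univisium 2:1 (2.000) > 16×10 (1.600), so the render fills the width.
The render is 1280 × 1/2 ≈ 640.0000 px tall.
Black = 800 − 640.0000 = 160.0000 px.
Bar area = 160.0000 × 1280 ≈ 204800 px.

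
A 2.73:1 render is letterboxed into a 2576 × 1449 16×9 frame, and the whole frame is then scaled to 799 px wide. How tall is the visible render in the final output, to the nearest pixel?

In the 2576×1449 frame the render fills the width: height = 2576 / 2.730 ≈ 943.59 px.
The frame scales by 799/2576 = 0.3102; 943.59 × 0.3102 ≈ 292.67 px.

293 px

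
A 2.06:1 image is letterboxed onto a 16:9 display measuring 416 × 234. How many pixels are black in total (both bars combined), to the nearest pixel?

Since 2.060 > 1.778, the image is width-limited.
That makes the image 201.9417 px tall (416 / 2.060).
Leftover height: 234 − 201.9417 = 32.0583 px.
That's 32.0583 × 416 ≈ 13336 black pixels.

13336 pixels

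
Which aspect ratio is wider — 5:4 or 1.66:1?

1.66:1

5:4 = 1.25 and 1.66; 1.66 > 1.25.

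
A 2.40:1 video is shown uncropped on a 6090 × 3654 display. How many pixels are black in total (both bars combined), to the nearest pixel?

2.40:1 is wider than 5:3, so it spans the full width.
The video is 6090 / 2.400 ≈ 2537.5000 px tall.
3654 − 2537.5000 = 1116.5000 px of bars.
Bar area = 1116.5000 × 6090 ≈ 6799485 px.

6799485 pixels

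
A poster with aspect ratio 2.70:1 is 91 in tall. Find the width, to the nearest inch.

Width = 91 × 2.700 = 245.70.

246 in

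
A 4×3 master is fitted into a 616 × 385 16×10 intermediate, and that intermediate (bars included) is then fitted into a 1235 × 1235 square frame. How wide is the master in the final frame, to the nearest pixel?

1029 px

Inside the 616×385 canvas the master is height-limited at 513.33 × 385.00.
The 16×10 canvas is width-limited in 1235×1235, giving 1235.00 × 771.88; scale factor 2.0049.
So the master's width is 513.33 × 2.0049 ≈ 1029.17.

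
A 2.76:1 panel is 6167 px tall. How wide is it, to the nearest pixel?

17021 px

6167 × 2.760 = 17020.92.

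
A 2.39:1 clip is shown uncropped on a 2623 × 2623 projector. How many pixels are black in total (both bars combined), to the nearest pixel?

2.39:1 (2.390) > 1:1 (1.000), so the clip fills the width.
Content height = 2623 / 2.390 ≈ 1097.4895 px.
Leftover height: 2623 − 1097.4895 = 1525.5105 px.
Bar area = 1525.5105 × 2623 ≈ 4001414 px.

4001414 pixels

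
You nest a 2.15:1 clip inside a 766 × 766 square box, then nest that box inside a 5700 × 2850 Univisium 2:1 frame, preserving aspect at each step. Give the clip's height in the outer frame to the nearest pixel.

1326 px

First fit — 2.15:1 into 766×766 spans the width: 766.00 × 356.28.
square in 5700×2850: fills the height, so the intermediate becomes 2850.00 × 2850.00 — a scale of ×3.7206.
The clip scales with it: height 356.28 × 3.7206 ≈ 1325.58.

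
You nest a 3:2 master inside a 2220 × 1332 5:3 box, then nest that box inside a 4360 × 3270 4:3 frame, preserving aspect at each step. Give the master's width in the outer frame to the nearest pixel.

Inside the 2220×1332 canvas the master is height-limited at 1998.00 × 1332.00.
The 5:3 canvas is width-limited in 4360×3270, giving 4360.00 × 2616.00; scale factor 1.9640.
Applying the same ×1.9640: 1998.00 → 3924.00.

3924 px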